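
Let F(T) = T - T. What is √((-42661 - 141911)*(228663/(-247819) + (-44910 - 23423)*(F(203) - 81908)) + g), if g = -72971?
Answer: I*√63444185748976852217046935/247819 ≈ 3.2141e+7*I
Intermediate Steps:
F(T) = 0
√((-42661 - 141911)*(228663/(-247819) + (-44910 - 23423)*(F(203) - 81908)) + g) = √((-42661 - 141911)*(228663/(-247819) + (-44910 - 23423)*(0 - 81908)) - 72971) = √(-184572*(228663*(-1/247819) - 68333*(-81908)) - 72971) = √(-184572*(-228663/247819 + 5597019364) - 72971) = √(-184572*1387047741538453/247819 - 72971) = √(-256010175751235347116/247819 - 72971) = √(-256010175769318947365/247819) = I*√63444185748976852217046935/247819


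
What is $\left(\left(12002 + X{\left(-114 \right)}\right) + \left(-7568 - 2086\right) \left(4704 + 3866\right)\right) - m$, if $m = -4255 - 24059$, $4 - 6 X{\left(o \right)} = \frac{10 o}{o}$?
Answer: $-82694465$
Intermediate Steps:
$X{\left(o \right)} = -1$ ($X{\left(o \right)} = \frac{2}{3} - \frac{10 o \frac{1}{o}}{6} = \frac{2}{3} - \frac{5}{3} = -1$)
$m = -28314$
$\left(\left(12002 + X{\left(-114 \right)}\right) + \left(-7568 - 2086\right) \left(4704 + 3866\right)\right) - m = \left(\left(12002 - 1\right) + \left(-7568 - 2086\right) \left(4704 + 3866\right)\right) - -28314 = \left(12001 - 82734780\right) + 28314 = -82722779 + 28314 = -82694465$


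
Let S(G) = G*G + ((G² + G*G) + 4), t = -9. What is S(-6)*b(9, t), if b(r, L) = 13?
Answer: 1456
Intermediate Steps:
S(G) = 4 + 3*G² (S(G) = G² + ((G² + G²) + 4) = G² + (2*G² + 4) = G² + (4 + 2*G²) = 4 + 3*G²)
S(-6)*b(9, t) = (4 + 3*(-6)²)*13 = (4 + 3*36)*13 = (4 + 108)*13 = 112*13 = 1456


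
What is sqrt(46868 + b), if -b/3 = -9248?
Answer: 2*sqrt(18653) ≈ 273.15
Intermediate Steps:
b = 27744 (b = -3*(-9248) = 27744)
sqrt(46868 + b) = sqrt(46868 + 27744) = sqrt(74612) = 2*sqrt(18653)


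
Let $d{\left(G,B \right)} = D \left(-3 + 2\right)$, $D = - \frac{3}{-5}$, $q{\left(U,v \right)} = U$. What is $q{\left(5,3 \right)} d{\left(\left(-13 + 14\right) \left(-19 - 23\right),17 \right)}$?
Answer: $-3$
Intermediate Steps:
$D = \frac{3}{5}$ ($D = \left(-3\right) \left(- \frac{1}{5}\right) = \frac{3}{5} \approx 0.6$)
$d{\left(G,B \right)} = - \frac{3}{5}$ ($d{\left(G,B \right)} = \frac{3 \left(-3 + 2\right)}{5} = \frac{3}{5} \left(-1\right) = - \frac{3}{5}$)
$q{\left(5,3 \right)} d{\left(\left(-13 + 14\right) \left(-19 - 23\right),17 \right)} = 5 \left(- \frac{3}{5}\right) = -3$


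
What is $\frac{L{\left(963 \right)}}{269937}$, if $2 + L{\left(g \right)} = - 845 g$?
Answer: $- \frac{813737}{269937} \approx -3.0145$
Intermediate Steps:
$L{\left(g \right)} = -2 - 845 g$
$\frac{L{\left(963 \right)}}{269937} = \frac{-2 - 813735}{269937} = \left(-2 - 813735\right) \frac{1}{269937} = \left(-813737\right) \frac{1}{269937} = - \frac{813737}{269937}$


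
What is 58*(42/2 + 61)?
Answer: 4756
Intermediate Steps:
58*(42/2 + 61) = 58*(42*(1/2) + 61) = 58*(21 + 61) = 58*82 = 4756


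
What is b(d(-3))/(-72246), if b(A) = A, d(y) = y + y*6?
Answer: 7/24082 ≈ 0.00029067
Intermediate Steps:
d(y) = 7*y (d(y) = y + 6*y = 7*y)
b(d(-3))/(-72246) = (7*(-3))/(-72246) = -21*(-1/72246) = 7/24082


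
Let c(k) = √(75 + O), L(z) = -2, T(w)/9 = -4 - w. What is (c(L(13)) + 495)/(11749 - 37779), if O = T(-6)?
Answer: -99/5206 - √93/26030 ≈ -0.019387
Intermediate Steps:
T(w) = -36 - 9*w (T(w) = 9*(-4 - w) = -36 - 9*w)
O = 18 (O = -36 - 9*(-6) = -36 + 54 = 18)
c(k) = √93 (c(k) = √(75 + 18) = √93)
(c(L(13)) + 495)/(11749 - 37779) = (√93 + 495)/(11749 - 37779) = (495 + √93)/(-26030) = (495 + √93)*(-1/26030) = -99/5206 - √93/26030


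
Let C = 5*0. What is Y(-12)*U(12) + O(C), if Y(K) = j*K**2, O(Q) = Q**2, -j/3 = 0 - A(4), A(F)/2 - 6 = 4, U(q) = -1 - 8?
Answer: -77760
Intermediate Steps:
U(q) = -9
A(F) = 20 (A(F) = 12 + 2*4 = 12 + 8 = 20)
C = 0
j = 60 (j = -3*(0 - 1*20) = -3*(0 - 20) = -3*(-20) = 60)
Y(K) = 60*K**2
Y(-12)*U(12) + O(C) = (60*(-12)**2)*(-9) + 0**2 = (60*144)*(-9) + 0 = 8640*(-9) + 0 = -77760 + 0 = -77760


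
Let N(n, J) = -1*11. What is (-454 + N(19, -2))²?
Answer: 216225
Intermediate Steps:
N(n, J) = -11
(-454 + N(19, -2))² = (-454 - 11)² = (-465)² = 216225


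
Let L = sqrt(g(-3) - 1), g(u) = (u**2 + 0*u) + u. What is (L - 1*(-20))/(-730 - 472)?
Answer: -10/601 - sqrt(5)/1202 ≈ -0.018499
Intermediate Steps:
g(u) = u + u**2 (g(u) = (u**2 + 0) + u = u**2 + u = u + u**2)
L = sqrt(5) (L = sqrt(-3*(1 - 3) - 1) = sqrt(-3*(-2) - 1) = sqrt(6 - 1) = sqrt(5) ≈ 2.2361)
(L - 1*(-20))/(-730 - 472) = (sqrt(5) - 1*(-20))/(-730 - 472) = (sqrt(5) + 20)/(-1202) = -(20 + sqrt(5))/1202 = -10/601 - sqrt(5)/1202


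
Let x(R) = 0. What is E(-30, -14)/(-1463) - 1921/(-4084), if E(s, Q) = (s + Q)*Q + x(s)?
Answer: 3827/77596 ≈ 0.049320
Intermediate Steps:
E(s, Q) = Q*(Q + s) (E(s, Q) = (s + Q)*Q + 0 = (Q + s)*Q + 0 = Q*(Q + s) + 0 = Q*(Q + s))
E(-30, -14)/(-1463) - 1921/(-4084) = -14*(-14 - 30)/(-1463) - 1921/(-4084) = -14*(-44)*(-1/1463) - 1921*(-1/4084) = 616*(-1/1463) + 1921/4084 = -8/19 + 1921/4084 = 3827/77596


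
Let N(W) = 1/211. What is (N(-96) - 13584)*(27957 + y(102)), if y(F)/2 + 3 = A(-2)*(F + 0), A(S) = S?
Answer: -78944380089/211 ≈ -3.7414e+8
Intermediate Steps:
N(W) = 1/211
y(F) = -6 - 4*F (y(F) = -6 + 2*(-2*(F + 0)) = -6 + 2*(-2*F) = -6 - 4*F)
(N(-96) - 13584)*(27957 + y(102)) = (1/211 - 13584)*(27957 + (-6 - 4*102)) = -2866223*(27957 + (-6 - 408))/211 = -2866223*(27957 - 414)/211 = -2866223/211*27543 = -78944380089/211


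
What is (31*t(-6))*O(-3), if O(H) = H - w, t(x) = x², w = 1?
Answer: -4464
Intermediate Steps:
O(H) = -1 + H (O(H) = H - 1*1 = H - 1 = -1 + H)
(31*t(-6))*O(-3) = (31*(-6)²)*(-1 - 3) = (31*36)*(-4) = 1116*(-4) = -4464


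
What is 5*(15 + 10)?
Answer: 125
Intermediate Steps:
5*(15 + 10) = 5*25 = 125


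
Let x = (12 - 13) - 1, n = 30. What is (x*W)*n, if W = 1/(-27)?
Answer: 20/9 ≈ 2.2222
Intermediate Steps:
W = -1/27 ≈ -0.037037
x = -2 (x = -1 - 1 = -2)
(x*W)*n = -2*(-1/27)*30 = (2/27)*30 = 20/9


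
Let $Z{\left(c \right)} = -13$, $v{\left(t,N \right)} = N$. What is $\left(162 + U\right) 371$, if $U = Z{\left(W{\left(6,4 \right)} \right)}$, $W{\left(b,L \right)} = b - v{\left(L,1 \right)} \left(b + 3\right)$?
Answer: $55279$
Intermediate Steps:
$W{\left(b,L \right)} = -3$ ($W{\left(b,L \right)} = b - 1 \left(b + 3\right) = b - 1 \left(3 + b\right) = b - \left(3 + b\right) = -3$)
$U = -13$
$\left(162 + U\right) 371 = \left(162 - 13\right) 371 = 149 \cdot 371 = 55279$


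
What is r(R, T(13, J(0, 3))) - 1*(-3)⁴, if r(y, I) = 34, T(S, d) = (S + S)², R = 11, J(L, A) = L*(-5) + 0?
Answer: -47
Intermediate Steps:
J(L, A) = -5*L (J(L, A) = -5*L + 0 = -5*L)
T(S, d) = 4*S² (T(S, d) = (2*S)² = 4*S²)
r(R, T(13, J(0, 3))) - 1*(-3)⁴ = 34 - 1*(-3)⁴ = 34 - 1*81 = 34 - 81 = -47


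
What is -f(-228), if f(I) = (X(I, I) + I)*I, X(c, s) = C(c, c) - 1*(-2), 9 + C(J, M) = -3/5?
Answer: -268584/5 ≈ -53717.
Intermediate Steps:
C(J, M) = -48/5 (C(J, M) = -9 - 3/5 = -9 - 3*⅕ = -9 - ⅗ = -48/5)
X(c, s) = -38/5 (X(c, s) = -48/5 - 1*(-2) = -48/5 + 2 = -38/5)
f(I) = I*(-38/5 + I) (f(I) = (-38/5 + I)*I = I*(-38/5 + I))
-f(-228) = -(-228)*(-38 + 5*(-228))/5 = -(-228)*(-38 - 1140)/5 = -(-228)*(-1178)/5 = -1*268584/5 = -268584/5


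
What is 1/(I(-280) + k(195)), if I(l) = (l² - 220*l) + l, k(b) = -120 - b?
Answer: 1/139405 ≈ 7.1733e-6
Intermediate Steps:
I(l) = l² - 219*l
1/(I(-280) + k(195)) = 1/(-280*(-219 - 280) + (-120 - 1*195)) = 1/(-280*(-499) + (-120 - 195)) = 1/(139720 - 315) = 1/139405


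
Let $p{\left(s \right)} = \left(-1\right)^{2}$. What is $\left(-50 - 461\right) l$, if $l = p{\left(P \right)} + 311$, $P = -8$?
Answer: $-159432$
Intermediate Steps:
$p{\left(s \right)} = 1$
$l = 312$ ($l = 1 + 311 = 312$)
$\left(-50 - 461\right) l = \left(-50 - 461\right) 312 = \left(-511\right) 312 = -159432$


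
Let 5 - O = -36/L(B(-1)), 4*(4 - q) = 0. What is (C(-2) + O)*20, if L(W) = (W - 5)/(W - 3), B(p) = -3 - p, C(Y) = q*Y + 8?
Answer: 4300/7 ≈ 614.29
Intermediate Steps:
q = 4 (q = 4 - ¼*0 = 4 + 0 = 4)
C(Y) = 8 + 4*Y (C(Y) = 4*Y + 8 = 8 + 4*Y)
L(W) = (-5 + W)/(-3 + W)
O = 215/7 (O = 5 - (-36)/((-5 + (-3 - 1*(-1)))/(-3 + (-3 - 1*(-1)))) = 5 - (-36)/((-5 + (-3 + 1))/(-3 + (-3 + 1))) = 5 - (-36)/((-5 - 2)/(-3 - 2)) = 5 - (-36)/(-7/(-5)) = 5 - (-36)/((-⅕*(-7))) = 5 - (-36)/7/5 = 5 - (-36)*5/7 = 5 - 1*(-180/7) = 5 + 180/7 = 215/7 ≈ 30.714)
(C(-2) + O)*20 = ((8 + 4*(-2)) + 215/7)*20 = ((8 - 8) + 215/7)*20 = (0 + 215/7)*20 = (215/7)*20 = 4300/7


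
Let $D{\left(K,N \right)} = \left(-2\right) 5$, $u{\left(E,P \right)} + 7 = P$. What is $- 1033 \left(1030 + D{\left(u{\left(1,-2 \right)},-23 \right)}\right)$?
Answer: $-1053660$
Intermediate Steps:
$u{\left(E,P \right)} = -7 + P$
$D{\left(K,N \right)} = -10$
$- 1033 \left(1030 + D{\left(u{\left(1,-2 \right)},-23 \right)}\right) = - 1033 \left(1030 - 10\right) = \left(-1033\right) 1020 = -1053660$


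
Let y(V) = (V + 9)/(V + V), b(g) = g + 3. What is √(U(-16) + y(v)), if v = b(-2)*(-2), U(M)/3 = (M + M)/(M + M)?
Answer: √5/2 ≈ 1.1180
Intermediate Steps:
b(g) = 3 + g
U(M) = 3 (U(M) = 3*((M + M)/(M + M)) = 3*((2*M)/((2*M))) = 3*((2*M)*(1/(2*M))) = 3*1 = 3)
v = -2 (v = (3 - 2)*(-2) = 1*(-2) = -2)
y(V) = (9 + V)/(2*V) (y(V) = (9 + V)/((2*V)) = (9 + V)*(1/(2*V)) = (9 + V)/(2*V))
√(U(-16) + y(v)) = √(3 + (½)*(9 - 2)/(-2)) = √(3 + (½)*(-½)*7) = √(3 - 7/4) = √(5/4) = √5/2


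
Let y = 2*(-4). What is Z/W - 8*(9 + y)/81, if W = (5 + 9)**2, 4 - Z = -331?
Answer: 25567/15876 ≈ 1.6104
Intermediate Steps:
Z = 335 (Z = 4 - 1*(-331) = 4 + 331 = 335)
y = -8
W = 196 (W = 14**2 = 196)
Z/W - 8*(9 + y)/81 = 335/196 - 8*(9 - 8)/81 = 335*(1/196) - 8*1*(1/81) = 335/196 - 8*1/81 = 335/196 - 8/81 = 25567/15876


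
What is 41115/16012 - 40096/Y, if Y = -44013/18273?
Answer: 3911129670997/234912052 ≈ 16649.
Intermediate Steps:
Y = -14671/6091 (Y = -44013*1/18273 = -14671/6091 ≈ -2.4086)
41115/16012 - 40096/Y = 41115/16012 - 40096/(-14671/6091) = 41115*(1/16012) - 40096*(-6091/14671) = 41115/16012 + 244224736/14671 = 3911129670997/234912052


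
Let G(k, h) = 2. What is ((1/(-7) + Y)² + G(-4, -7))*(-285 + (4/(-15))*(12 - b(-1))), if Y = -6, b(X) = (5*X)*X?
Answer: -2792647/245 ≈ -11399.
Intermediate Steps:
b(X) = 5*X²
((1/(-7) + Y)² + G(-4, -7))*(-285 + (4/(-15))*(12 - b(-1))) = ((1/(-7) - 6)² + 2)*(-285 + (4/(-15))*(12 - 5*(-1)²)) = ((-⅐ - 6)² + 2)*(-285 + (4*(-1/15))*(12 - 5)) = ((-43/7)² + 2)*(-285 - 4*(12 - 1*5)/15) = (1849/49 + 2)*(-285 - 4*(12 - 5)/15) = 1947*(-285 - 4/15*7)/49 = 1947*(-285 - 28/15)/49 = (1947/49)*(-4303/15) = -2792647/245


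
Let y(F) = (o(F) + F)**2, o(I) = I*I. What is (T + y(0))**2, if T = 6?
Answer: 36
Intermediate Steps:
o(I) = I**2
y(F) = (F + F**2)**2 (y(F) = (F**2 + F)**2 = (F + F**2)**2)
(T + y(0))**2 = (6 + 0**2*(1 + 0)**2)**2 = (6 + 0*1**2)**2 = (6 + 0*1)**2 = (6 + 0)**2 = 6**2 = 36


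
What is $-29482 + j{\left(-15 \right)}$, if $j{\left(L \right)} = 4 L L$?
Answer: $-28582$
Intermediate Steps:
$j{\left(L \right)} = 4 L^{2}$
$-29482 + j{\left(-15 \right)} = -29482 + 4 \left(-15\right)^{2} = -29482 + 4 \cdot 225 = -29482 + 900 = -28582$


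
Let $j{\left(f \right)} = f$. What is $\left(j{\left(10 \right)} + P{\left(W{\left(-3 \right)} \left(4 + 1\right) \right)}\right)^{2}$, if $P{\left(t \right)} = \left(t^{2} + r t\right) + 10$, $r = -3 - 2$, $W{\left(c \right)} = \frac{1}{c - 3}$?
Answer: $\frac{801025}{1296} \approx 618.08$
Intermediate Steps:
$W{\left(c \right)} = \frac{1}{-3 + c}$
$r = -5$ ($r = -3 - 2 = -5$)
$P{\left(t \right)} = 10 + t^{2} - 5 t$ ($P{\left(t \right)} = \left(t^{2} - 5 t\right) + 10 = 10 + t^{2} - 5 t$)
$\left(j{\left(10 \right)} + P{\left(W{\left(-3 \right)} \left(4 + 1\right) \right)}\right)^{2} = \left(10 + \left(10 + \left(\frac{4 + 1}{-3 - 3}\right)^{2} - 5 \frac{4 + 1}{-3 - 3}\right)\right)^{2} = \left(10 + \left(10 + \left(\frac{1}{-6} \cdot 5\right)^{2} - 5 \frac{1}{-6} \cdot 5\right)\right)^{2} = \left(10 + \left(10 + \left(\left(- \frac{1}{6}\right) 5\right)^{2} - 5 \left(\left(- \frac{1}{6}\right) 5\right)\right)\right)^{2} = \left(10 + \left(10 + \left(- \frac{5}{6}\right)^{2} - - \frac{25}{6}\right)\right)^{2} = \left(10 + \left(10 + \frac{25}{36} + \frac{25}{6}\right)\right)^{2} = \left(10 + \frac{535}{36}\right)^{2} = \left(\frac{895}{36}\right)^{2} = \frac{801025}{1296}$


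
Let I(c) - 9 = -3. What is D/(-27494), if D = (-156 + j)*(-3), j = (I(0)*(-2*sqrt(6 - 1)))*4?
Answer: -234/13747 - 72*sqrt(5)/13747 ≈ -0.028733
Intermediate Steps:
I(c) = 6 (I(c) = 9 - 3 = 6)
j = -48*sqrt(5) (j = (6*(-2*sqrt(6 - 1)))*4 = (6*(-2*sqrt(5)))*4 = -12*sqrt(5)*4 = -48*sqrt(5) ≈ -107.33)
D = 468 + 144*sqrt(5) (D = (-156 - 48*sqrt(5))*(-3) = 468 + 144*sqrt(5) ≈ 789.99)
D/(-27494) = (468 + 144*sqrt(5))/(-27494) = (468 + 144*sqrt(5))*(-1/27494) = -234/13747 - 72*sqrt(5)/13747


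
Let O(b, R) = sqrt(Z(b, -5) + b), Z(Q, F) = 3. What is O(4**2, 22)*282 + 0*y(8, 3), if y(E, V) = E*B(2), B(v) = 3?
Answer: 282*sqrt(19) ≈ 1229.2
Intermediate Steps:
y(E, V) = 3*E (y(E, V) = E*3 = 3*E)
O(b, R) = sqrt(3 + b)
O(4**2, 22)*282 + 0*y(8, 3) = sqrt(3 + 4**2)*282 + 0*(3*8) = sqrt(3 + 16)*282 + 0*24 = sqrt(19)*282 + 0 = 282*sqrt(19) + 0 = 282*sqrt(19)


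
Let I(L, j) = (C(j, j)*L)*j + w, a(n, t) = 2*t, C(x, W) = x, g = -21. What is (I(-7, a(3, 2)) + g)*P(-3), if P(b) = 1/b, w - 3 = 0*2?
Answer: 130/3 ≈ 43.333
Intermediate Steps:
w = 3 (w = 3 + 0*2 = 3 + 0 = 3)
I(L, j) = 3 + L*j**2 (I(L, j) = (j*L)*j + 3 = (L*j)*j + 3 = L*j**2 + 3 = 3 + L*j**2)
(I(-7, a(3, 2)) + g)*P(-3) = ((3 - 7*(2*2)**2) - 21)/(-3) = ((3 - 7*4**2) - 21)*(-1/3) = ((3 - 7*16) - 21)*(-1/3) = ((3 - 112) - 21)*(-1/3) = (-109 - 21)*(-1/3) = -130*(-1/3) = 130/3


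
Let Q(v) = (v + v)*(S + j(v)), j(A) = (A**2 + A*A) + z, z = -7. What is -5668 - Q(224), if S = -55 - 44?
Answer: -44915876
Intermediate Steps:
j(A) = -7 + 2*A**2 (j(A) = (A**2 + A*A) - 7 = (A**2 + A**2) - 7 = 2*A**2 - 7 = -7 + 2*A**2)
S = -99
Q(v) = 2*v*(-106 + 2*v**2) (Q(v) = (v + v)*(-99 + (-7 + 2*v**2)) = (2*v)*(-106 + 2*v**2) = 2*v*(-106 + 2*v**2))
-5668 - Q(224) = -5668 - 4*224*(-53 + 224**2) = -5668 - 4*224*(-53 + 50176) = -5668 - 4*224*50123 = -5668 - 1*44910208 = -5668 - 44910208 = -44915876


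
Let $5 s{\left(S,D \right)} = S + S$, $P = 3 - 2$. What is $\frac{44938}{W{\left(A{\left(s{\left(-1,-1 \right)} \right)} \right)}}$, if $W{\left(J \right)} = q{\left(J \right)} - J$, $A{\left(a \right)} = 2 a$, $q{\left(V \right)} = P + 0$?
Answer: $\frac{224690}{9} \approx 24966.0$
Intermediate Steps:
$P = 1$ ($P = 3 - 2 = 1$)
$s{\left(S,D \right)} = \frac{2 S}{5}$ ($s{\left(S,D \right)} = \frac{S + S}{5} = \frac{2 S}{5}$)
$q{\left(V \right)} = 1$ ($q{\left(V \right)} = 1 + 0 = 1$)
$W{\left(J \right)} = 1 - J$
$\frac{44938}{W{\left(A{\left(s{\left(-1,-1 \right)} \right)} \right)}} = \frac{44938}{1 - 2 \cdot \frac{2}{5} \left(-1\right)} = \frac{44938}{1 - 2 \left(- \frac{2}{5}\right)} = \frac{44938}{1 - - \frac{4}{5}} = \frac{44938}{1 + \frac{4}{5}} = \frac{44938}{\frac{9}{5}} = 44938 \cdot \frac{5}{9} = \frac{224690}{9}$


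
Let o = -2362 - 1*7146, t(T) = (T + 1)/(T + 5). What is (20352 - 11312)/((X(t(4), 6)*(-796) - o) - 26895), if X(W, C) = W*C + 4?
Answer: -27120/69673 ≈ -0.38925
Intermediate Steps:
t(T) = (1 + T)/(5 + T)
X(W, C) = 4 + C*W (X(W, C) = C*W + 4 = 4 + C*W)
o = -9508 (o = -2362 - 7146 = -9508)
(20352 - 11312)/((X(t(4), 6)*(-796) - o) - 26895) = (20352 - 11312)/(((4 + 6*((1 + 4)/(5 + 4)))*(-796) - 1*(-9508)) - 26895) = 9040/(((4 + 6*(5/9))*(-796) + 9508) - 26895) = 9040/(((4 + 10/3)*(-796) + 9508) - 26895) = 9040/(((22/3)*(-796) + 9508) - 26895) = 9040/((-17512/3 + 9508) - 26895) = 9040/(11012/3 - 26895) = 9040/(-69673/3) = 9040*(-3/69673) = -27120/69673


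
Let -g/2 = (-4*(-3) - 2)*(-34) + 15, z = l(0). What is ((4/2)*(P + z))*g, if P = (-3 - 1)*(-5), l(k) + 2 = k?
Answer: 23400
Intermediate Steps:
l(k) = -2 + k
z = -2 (z = -2 + 0 = -2)
P = 20 (P = -4*(-5) = 20)
g = 650 (g = -2*((-4*(-3) - 2)*(-34) + 15) = -2*((12 - 2)*(-34) + 15) = -2*(10*(-34) + 15) = -2*(-340 + 15) = -2*(-325) = 650)
((4/2)*(P + z))*g = ((4/2)*(20 - 2))*650 = ((4*(1/2))*18)*650 = (2*18)*650 = 36*650 = 23400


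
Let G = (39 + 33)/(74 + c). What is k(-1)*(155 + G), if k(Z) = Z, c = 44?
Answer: -9181/59 ≈ -155.61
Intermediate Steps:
G = 36/59 (G = (39 + 33)/(74 + 44) = 72/118 = 72*(1/118) = 36/59 ≈ 0.61017)
k(-1)*(155 + G) = -(155 + 36/59) = -1*9181/59 = -9181/59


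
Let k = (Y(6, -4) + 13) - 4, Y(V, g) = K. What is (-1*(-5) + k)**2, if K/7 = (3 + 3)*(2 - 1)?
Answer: 3136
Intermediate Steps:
K = 42 (K = 7*((3 + 3)*(2 - 1)) = 7*(6*1) = 7*6 = 42)
Y(V, g) = 42
k = 51 (k = (42 + 13) - 4 = 55 - 4 = 51)
(-1*(-5) + k)**2 = (-1*(-5) + 51)**2 = (5 + 51)**2 = 56**2 = 3136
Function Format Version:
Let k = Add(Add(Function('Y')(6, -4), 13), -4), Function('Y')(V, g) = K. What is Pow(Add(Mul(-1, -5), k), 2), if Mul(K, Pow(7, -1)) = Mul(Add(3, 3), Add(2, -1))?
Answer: 3136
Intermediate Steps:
K = 42 (K = Mul(7, Mul(Add(3, 3), Add(2, -1))) = Mul(7, Mul(6, 1)) = Mul(7, 6) = 42)
Function('Y')(V, g) = 42
k = 51 (k = Add(Add(42, 13), -4) = Add(55, -4) = 51)
Pow(Add(Mul(-1, -5), k), 2) = Pow(Add(Mul(-1, -5), 51), 2) = Pow(Add(5, 51), 2) = Pow(56, 2) = 3136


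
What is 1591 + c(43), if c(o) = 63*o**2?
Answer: 118078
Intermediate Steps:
1591 + c(43) = 1591 + 63*43**2 = 1591 + 63*1849 = 1591 + 116487 = 118078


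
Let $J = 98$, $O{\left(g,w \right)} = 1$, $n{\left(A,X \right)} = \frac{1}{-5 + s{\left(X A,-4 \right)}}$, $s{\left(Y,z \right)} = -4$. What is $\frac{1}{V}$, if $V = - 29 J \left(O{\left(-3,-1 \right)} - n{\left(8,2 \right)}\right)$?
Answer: $- \frac{9}{28420} \approx -0.00031668$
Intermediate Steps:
$n{\left(A,X \right)} = - \frac{1}{9}$ ($n{\left(A,X \right)} = \frac{1}{-5 - 4} = \frac{1}{-9} = - \frac{1}{9}$)
$V = - \frac{28420}{9}$ ($V = \left(-29\right) 98 \left(1 - - \frac{1}{9}\right) = - 2842 \left(1 + \frac{1}{9}\right) = \left(-2842\right) \frac{10}{9} = - \frac{28420}{9} \approx -3157.8$)
$\frac{1}{V} = \frac{1}{- \frac{28420}{9}} = - \frac{9}{28420}$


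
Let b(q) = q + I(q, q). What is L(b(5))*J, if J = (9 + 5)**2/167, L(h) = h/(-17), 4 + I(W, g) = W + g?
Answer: -2156/2839 ≈ -0.75942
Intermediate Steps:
I(W, g) = -4 + W + g (I(W, g) = -4 + (W + g) = -4 + W + g)
b(q) = -4 + 3*q (b(q) = q + (-4 + q + q) = q + (-4 + 2*q) = -4 + 3*q)
L(h) = -h/17 (L(h) = h*(-1/17) = -h/17)
J = 196/167 (J = 14**2*(1/167) = 196*(1/167) = 196/167 ≈ 1.1737)
L(b(5))*J = -(-4 + 3*5)/17*(196/167) = -(-4 + 15)/17*(196/167) = -1/17*11*(196/167) = -11/17*196/167 = -2156/2839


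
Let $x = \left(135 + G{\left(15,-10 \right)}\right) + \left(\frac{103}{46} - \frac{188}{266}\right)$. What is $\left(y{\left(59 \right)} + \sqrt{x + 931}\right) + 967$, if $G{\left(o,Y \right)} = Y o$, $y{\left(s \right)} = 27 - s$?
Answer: $935 + \frac{\sqrt{34343166634}}{6118} \approx 965.29$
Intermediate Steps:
$x = - \frac{82395}{6118}$ ($x = \left(135 - 150\right) + \left(\frac{103}{46} - \frac{188}{266}\right) = \left(135 - 150\right) + \left(103 \cdot \frac{1}{46} - \frac{94}{133}\right) = -15 + \left(\frac{103}{46} - \frac{94}{133}\right) = -15 + \frac{9375}{6118} = - \frac{82395}{6118} \approx -13.468$)
$\left(y{\left(59 \right)} + \sqrt{x + 931}\right) + 967 = \left(\left(27 - 59\right) + \sqrt{- \frac{82395}{6118} + 931}\right) + 967 = \left(\left(27 - 59\right) + \sqrt{\frac{5613463}{6118}}\right) + 967 = \left(-32 + \frac{\sqrt{34343166634}}{6118}\right) + 967 = 935 + \frac{\sqrt{34343166634}}{6118}$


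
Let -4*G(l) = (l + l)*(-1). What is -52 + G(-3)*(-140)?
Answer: 158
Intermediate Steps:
G(l) = l/2 (G(l) = -(l + l)*(-1)/4 = -2*l*(-1)/4 = -(-1)*l/2 = l/2)
-52 + G(-3)*(-140) = -52 + ((½)*(-3))*(-140) = -52 - 3/2*(-140) = -52 + 210 = 158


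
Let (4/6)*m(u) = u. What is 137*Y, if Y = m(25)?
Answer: 10275/2 ≈ 5137.5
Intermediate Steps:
m(u) = 3*u/2
Y = 75/2 (Y = (3/2)*25 = 75/2 ≈ 37.500)
137*Y = 137*(75/2) = 10275/2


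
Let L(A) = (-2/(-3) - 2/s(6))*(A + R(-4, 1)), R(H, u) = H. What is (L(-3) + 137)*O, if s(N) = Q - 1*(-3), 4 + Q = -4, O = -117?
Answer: -75777/5 ≈ -15155.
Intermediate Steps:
Q = -8 (Q = -4 - 4 = -8)
s(N) = -5 (s(N) = -8 - 1*(-3) = -8 + 3 = -5)
L(A) = -64/15 + 16*A/15 (L(A) = (-2/(-3) - 2/(-5))*(A - 4) = (-2*(-⅓) - 2*(-⅕))*(-4 + A) = (⅔ + ⅖)*(-4 + A) = 16*(-4 + A)/15 = -64/15 + 16*A/15)
(L(-3) + 137)*O = ((-64/15 + (16/15)*(-3)) + 137)*(-117) = ((-64/15 - 16/5) + 137)*(-117) = (-112/15 + 137)*(-117) = (1943/15)*(-117) = -75777/5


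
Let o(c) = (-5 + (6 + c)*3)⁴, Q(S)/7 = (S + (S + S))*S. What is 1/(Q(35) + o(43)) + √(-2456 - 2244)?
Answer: 1/406612621 + 10*I*√47 ≈ 2.4593e-9 + 68.557*I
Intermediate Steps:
Q(S) = 21*S² (Q(S) = 7*((S + (S + S))*S) = 7*((S + 2*S)*S) = 7*((3*S)*S) = 7*(3*S²) = 21*S²)
o(c) = (13 + 3*c)⁴ (o(c) = (-5 + (18 + 3*c))⁴ = (13 + 3*c)⁴)
1/(Q(35) + o(43)) + √(-2456 - 2244) = 1/(21*35² + (13 + 3*43)⁴) + √(-2456 - 2244) = 1/(21*1225 + (13 + 129)⁴) + √(-4700) = 1/(25725 + 142⁴) + 10*I*√47 = 1/(25725 + 406586896) + 10*I*√47 = 1/406612621 + 10*I*√47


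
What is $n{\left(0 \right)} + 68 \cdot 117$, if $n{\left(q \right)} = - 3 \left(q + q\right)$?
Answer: $7956$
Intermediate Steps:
$n{\left(q \right)} = - 6 q$ ($n{\left(q \right)} = - 3 \cdot 2 q = - 6 q$)
$n{\left(0 \right)} + 68 \cdot 117 = \left(-6\right) 0 + 68 \cdot 117 = 0 + 7956 = 7956$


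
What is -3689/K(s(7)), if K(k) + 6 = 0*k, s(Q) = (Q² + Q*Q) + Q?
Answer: 3689/6 ≈ 614.83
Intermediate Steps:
s(Q) = Q + 2*Q² (s(Q) = (Q² + Q²) + Q = 2*Q² + Q = Q + 2*Q²)
K(k) = -6 (K(k) = -6 + 0*k = -6 + 0 = -6)
-3689/K(s(7)) = -3689/(-6) = -3689*(-⅙) = 3689/6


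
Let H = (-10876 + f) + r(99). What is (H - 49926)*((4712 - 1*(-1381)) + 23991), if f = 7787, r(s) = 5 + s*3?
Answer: -1585817892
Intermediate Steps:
r(s) = 5 + 3*s
H = -2787 (H = (-10876 + 7787) + (5 + 3*99) = -3089 + (5 + 297) = -3089 + 302 = -2787)
(H - 49926)*((4712 - 1*(-1381)) + 23991) = (-2787 - 49926)*((4712 - 1*(-1381)) + 23991) = -52713*((4712 + 1381) + 23991) = -52713*(6093 + 23991) = -52713*30084 = -1585817892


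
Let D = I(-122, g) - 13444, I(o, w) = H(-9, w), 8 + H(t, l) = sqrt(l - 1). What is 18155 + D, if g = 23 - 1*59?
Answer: 4703 + I*sqrt(37) ≈ 4703.0 + 6.0828*I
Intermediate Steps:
g = -36 (g = 23 - 59 = -36)
H(t, l) = -8 + sqrt(-1 + l) (H(t, l) = -8 + sqrt(l - 1) = -8 + sqrt(-1 + l))
I(o, w) = -8 + sqrt(-1 + w)
D = -13452 + I*sqrt(37) (D = (-8 + sqrt(-1 - 36)) - 13444 = (-8 + sqrt(-37)) - 13444 = (-8 + I*sqrt(37)) - 13444 = -13452 + I*sqrt(37) ≈ -13452.0 + 6.0828*I)
18155 + D = 18155 + (-13452 + I*sqrt(37)) = 4703 + I*sqrt(37)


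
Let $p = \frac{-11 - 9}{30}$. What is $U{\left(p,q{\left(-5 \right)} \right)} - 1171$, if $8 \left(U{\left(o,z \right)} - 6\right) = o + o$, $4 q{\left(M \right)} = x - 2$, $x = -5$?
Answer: $- \frac{6991}{6} \approx -1165.2$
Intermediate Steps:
$q{\left(M \right)} = - \frac{7}{4}$ ($q{\left(M \right)} = \frac{-5 - 2}{4} = \frac{1}{4} \left(-7\right) = - \frac{7}{4}$)
$p = - \frac{2}{3}$ ($p = \left(-20\right) \frac{1}{30} = - \frac{2}{3} \approx -0.66667$)
$U{\left(o,z \right)} = 6 + \frac{o}{4}$ ($U{\left(o,z \right)} = 6 + \frac{o + o}{8} = 6 + \frac{2 o}{8} = 6 + \frac{o}{4}$)
$U{\left(p,q{\left(-5 \right)} \right)} - 1171 = \left(6 + \frac{1}{4} \left(- \frac{2}{3}\right)\right) - 1171 = \left(6 - \frac{1}{6}\right) - 1171 = \frac{35}{6} - 1171 = - \frac{6991}{6}$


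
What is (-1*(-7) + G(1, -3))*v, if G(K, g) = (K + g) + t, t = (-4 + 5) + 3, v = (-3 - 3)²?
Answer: 324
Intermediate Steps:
v = 36 (v = (-6)² = 36)
t = 4 (t = 1 + 3 = 4)
G(K, g) = 4 + K + g (G(K, g) = (K + g) + 4 = 4 + K + g)
(-1*(-7) + G(1, -3))*v = (-1*(-7) + (4 + 1 - 3))*36 = (7 + 2)*36 = 9*36 = 324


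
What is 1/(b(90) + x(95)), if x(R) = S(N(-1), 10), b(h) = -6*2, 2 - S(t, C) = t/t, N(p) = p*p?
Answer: -1/11 ≈ -0.090909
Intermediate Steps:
N(p) = p²
S(t, C) = 1 (S(t, C) = 2 - t/t = 2 - 1*1 = 2 - 1 = 1)
b(h) = -12
x(R) = 1
1/(b(90) + x(95)) = 1/(-12 + 1) = 1/(-11) = -1/11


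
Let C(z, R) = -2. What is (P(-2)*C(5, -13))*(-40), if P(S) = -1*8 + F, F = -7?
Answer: -1200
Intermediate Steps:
P(S) = -15 (P(S) = -1*8 - 7 = -8 - 7 = -15)
(P(-2)*C(5, -13))*(-40) = -15*(-2)*(-40) = 30*(-40) = -1200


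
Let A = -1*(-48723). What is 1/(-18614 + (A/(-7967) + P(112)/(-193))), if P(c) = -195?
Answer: -1537631/28629313408 ≈ -5.3708e-5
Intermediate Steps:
A = 48723
1/(-18614 + (A/(-7967) + P(112)/(-193))) = 1/(-18614 + (48723/(-7967) - 195/(-193))) = 1/(-18614 + (48723*(-1/7967) - 195*(-1/193))) = 1/(-18614 + (-48723/7967 + 195/193)) = 1/(-18614 - 7849974/1537631) = 1/(-28629313408/1537631) = -1537631/28629313408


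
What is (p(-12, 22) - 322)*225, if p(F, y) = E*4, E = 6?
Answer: -67050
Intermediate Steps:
p(F, y) = 24 (p(F, y) = 6*4 = 24)
(p(-12, 22) - 322)*225 = (24 - 322)*225 = -298*225 = -67050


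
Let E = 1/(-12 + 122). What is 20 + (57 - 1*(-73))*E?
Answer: 233/11 ≈ 21.182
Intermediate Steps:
E = 1/110 ≈ 0.0090909
20 + (57 - 1*(-73))*E = 20 + (57 - 1*(-73))*(1/110) = 20 + (57 + 73)*(1/110) = 20 + 130*(1/110) = 20 + 13/11 = 233/11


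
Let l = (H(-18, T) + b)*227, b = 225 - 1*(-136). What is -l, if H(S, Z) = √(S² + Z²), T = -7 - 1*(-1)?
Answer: -81947 - 1362*√10 ≈ -86254.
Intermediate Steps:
b = 361 (b = 225 + 136 = 361)
T = -6 (T = -7 + 1 = -6)
l = 81947 + 1362*√10 (l = (√((-18)² + (-6)²) + 361)*227 = (√(324 + 36) + 361)*227 = (√360 + 361)*227 = (6*√10 + 361)*227 = (361 + 6*√10)*227 = 81947 + 1362*√10 ≈ 86254.)
-l = -(81947 + 1362*√10) = -81947 - 1362*√10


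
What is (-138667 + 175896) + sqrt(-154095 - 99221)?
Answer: 37229 + 2*I*sqrt(63329) ≈ 37229.0 + 503.31*I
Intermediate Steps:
(-138667 + 175896) + sqrt(-154095 - 99221) = 37229 + sqrt(-253316) = 37229 + 2*I*sqrt(63329)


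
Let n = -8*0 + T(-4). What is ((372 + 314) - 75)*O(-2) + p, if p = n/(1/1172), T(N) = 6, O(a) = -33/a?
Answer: 34227/2 ≈ 17114.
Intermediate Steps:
n = 6 (n = -8*0 + 6 = 0 + 6 = 6)
p = 7032 (p = 6/(1/1172) = 6*1172 = 7032)
((372 + 314) - 75)*O(-2) + p = ((372 + 314) - 75)*(-33/(-2)) + 7032 = (686 - 75)*(-33*(-1/2)) + 7032 = 611*(33/2) + 7032 = 20163/2 + 7032 = 34227/2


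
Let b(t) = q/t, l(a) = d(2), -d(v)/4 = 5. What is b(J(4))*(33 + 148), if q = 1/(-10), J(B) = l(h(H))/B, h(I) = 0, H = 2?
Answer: 181/50 ≈ 3.6200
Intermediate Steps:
d(v) = -20 (d(v) = -4*5 = -20)
l(a) = -20
J(B) = -20/B
q = -⅒ ≈ -0.10000
b(t) = -1/(10*t)
b(J(4))*(33 + 148) = (-1/(10*((-20/4))))*(33 + 148) = -1/(10*((-20*¼)))*181 = -⅒/(-5)*181 = -⅒*(-⅕)*181 = (1/50)*181 = 181/50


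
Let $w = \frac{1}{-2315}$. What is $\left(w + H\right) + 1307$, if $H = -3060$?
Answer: $- \frac{4058196}{2315} \approx -1753.0$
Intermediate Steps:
$w = - \frac{1}{2315} \approx -0.00043197$
$\left(w + H\right) + 1307 = \left(- \frac{1}{2315} - 3060\right) + 1307 = - \frac{7083901}{2315} + 1307 = - \frac{4058196}{2315}$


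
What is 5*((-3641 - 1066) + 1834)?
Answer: -14365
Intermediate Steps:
5*((-3641 - 1066) + 1834) = 5*(-4707 + 1834) = 5*(-2873) = -14365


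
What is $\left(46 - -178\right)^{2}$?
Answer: $50176$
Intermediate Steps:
$\left(46 - -178\right)^{2} = \left(46 + 178\right)^{2} = 224^{2} = 50176$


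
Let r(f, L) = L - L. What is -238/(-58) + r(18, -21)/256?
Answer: 119/29 ≈ 4.1034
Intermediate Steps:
r(f, L) = 0
-238/(-58) + r(18, -21)/256 = -238/(-58) + 0/256 = -238*(-1/58) + 0*(1/256) = 119/29 + 0 = 119/29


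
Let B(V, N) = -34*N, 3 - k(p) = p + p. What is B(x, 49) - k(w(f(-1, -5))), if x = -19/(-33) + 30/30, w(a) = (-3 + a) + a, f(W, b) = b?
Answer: -1695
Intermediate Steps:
w(a) = -3 + 2*a
x = 52/33 (x = -19*(-1/33) + 30*(1/30) = 19/33 + 1 = 52/33 ≈ 1.5758)
k(p) = 3 - 2*p (k(p) = 3 - (p + p) = 3 - 2*p)
B(x, 49) - k(w(f(-1, -5))) = -34*49 - (3 - 2*(-3 + 2*(-5))) = -1666 - (3 - 2*(-3 - 10)) = -1666 - (3 - 2*(-13)) = -1666 - (3 + 26) = -1666 - 1*29 = -1666 - 29 = -1695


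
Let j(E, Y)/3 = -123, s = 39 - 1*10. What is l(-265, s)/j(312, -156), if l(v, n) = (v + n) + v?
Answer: 167/123 ≈ 1.3577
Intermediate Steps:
s = 29 (s = 39 - 10 = 29)
j(E, Y) = -369 (j(E, Y) = 3*(-123) = -369)
l(v, n) = n + 2*v (l(v, n) = (n + v) + v = n + 2*v)
l(-265, s)/j(312, -156) = (29 + 2*(-265))/(-369) = (29 - 530)*(-1/369) = -501*(-1/369) = 167/123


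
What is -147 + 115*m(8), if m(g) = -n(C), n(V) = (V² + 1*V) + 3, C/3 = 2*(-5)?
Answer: -100542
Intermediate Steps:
C = -30 (C = 3*(2*(-5)) = 3*(-10) = -30)
n(V) = 3 + V + V² (n(V) = (V² + V) + 3 = (V + V²) + 3 = 3 + V + V²)
m(g) = -873 (m(g) = -(3 - 30 + (-30)²) = -(3 - 30 + 900) = -1*873 = -873)
-147 + 115*m(8) = -147 + 115*(-873) = -147 - 100395 = -100542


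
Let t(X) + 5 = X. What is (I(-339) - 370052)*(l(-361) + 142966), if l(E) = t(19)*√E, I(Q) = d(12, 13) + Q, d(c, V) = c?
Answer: -52951604114 - 98520814*I ≈ -5.2952e+10 - 9.8521e+7*I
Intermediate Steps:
I(Q) = 12 + Q
t(X) = -5 + X
l(E) = 14*√E (l(E) = (-5 + 19)*√E = 14*√E)
(I(-339) - 370052)*(l(-361) + 142966) = ((12 - 339) - 370052)*(14*√(-361) + 142966) = (-327 - 370052)*(14*(19*I) + 142966) = -370379*(266*I + 142966) = -370379*(142966 + 266*I) = -52951604114 - 98520814*I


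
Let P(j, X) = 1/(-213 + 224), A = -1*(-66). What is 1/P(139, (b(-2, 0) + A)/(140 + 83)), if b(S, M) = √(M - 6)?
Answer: 11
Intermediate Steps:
b(S, M) = √(-6 + M)
A = 66
P(j, X) = 1/11
1/P(139, (b(-2, 0) + A)/(140 + 83)) = 1/(1/11) = 11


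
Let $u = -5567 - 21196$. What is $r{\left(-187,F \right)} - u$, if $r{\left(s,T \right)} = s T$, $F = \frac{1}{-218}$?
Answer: $\frac{5834521}{218} \approx 26764.0$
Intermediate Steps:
$F = - \frac{1}{218} \approx -0.0045872$
$r{\left(s,T \right)} = T s$
$u = -26763$
$r{\left(-187,F \right)} - u = \left(- \frac{1}{218}\right) \left(-187\right) - -26763 = \frac{187}{218} + 26763 = \frac{5834521}{218}$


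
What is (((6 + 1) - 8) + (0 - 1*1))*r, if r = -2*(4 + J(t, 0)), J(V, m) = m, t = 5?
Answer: 16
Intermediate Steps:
r = -8 (r = -2*(4 + 0) = -2*4 = -8)
(((6 + 1) - 8) + (0 - 1*1))*r = (((6 + 1) - 8) + (0 - 1*1))*(-8) = ((7 - 8) + (0 - 1))*(-8) = (-1 - 1)*(-8) = -2*(-8) = 16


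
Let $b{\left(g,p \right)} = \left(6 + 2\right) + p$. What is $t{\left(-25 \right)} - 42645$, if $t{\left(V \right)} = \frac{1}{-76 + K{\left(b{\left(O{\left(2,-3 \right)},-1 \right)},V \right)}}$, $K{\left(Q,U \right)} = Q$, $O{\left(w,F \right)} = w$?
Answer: $- \frac{2942506}{69} \approx -42645.0$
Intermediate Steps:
$b{\left(g,p \right)} = 8 + p$
$t{\left(V \right)} = - \frac{1}{69}$ ($t{\left(V \right)} = \frac{1}{-76 + \left(8 - 1\right)} = \frac{1}{-76 + 7} = \frac{1}{-69} = - \frac{1}{69}$)
$t{\left(-25 \right)} - 42645 = - \frac{1}{69} - 42645 = - \frac{2942506}{69}$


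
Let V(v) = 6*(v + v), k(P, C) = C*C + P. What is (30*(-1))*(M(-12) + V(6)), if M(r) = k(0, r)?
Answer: -6480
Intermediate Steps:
k(P, C) = P + C² (k(P, C) = C² + P = P + C²)
M(r) = r² (M(r) = 0 + r² = r²)
V(v) = 12*v (V(v) = 6*(2*v) = 12*v)
(30*(-1))*(M(-12) + V(6)) = (30*(-1))*((-12)² + 12*6) = -30*(144 + 72) = -30*216 = -6480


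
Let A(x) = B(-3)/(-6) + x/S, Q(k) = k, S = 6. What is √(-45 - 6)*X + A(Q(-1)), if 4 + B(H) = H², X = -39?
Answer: -1 - 39*I*√51 ≈ -1.0 - 278.52*I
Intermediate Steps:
B(H) = -4 + H²
A(x) = -⅚ + x/6 (A(x) = (-4 + (-3)²)/(-6) + x/6 = (-4 + 9)*(-⅙) + x*(⅙) = 5*(-⅙) + x/6 = -⅚ + x/6)
√(-45 - 6)*X + A(Q(-1)) = √(-45 - 6)*(-39) + (-⅚ + (⅙)*(-1)) = √(-51)*(-39) + (-⅚ - ⅙) = (I*√51)*(-39) - 1 = -39*I*√51 - 1 = -1 - 39*I*√51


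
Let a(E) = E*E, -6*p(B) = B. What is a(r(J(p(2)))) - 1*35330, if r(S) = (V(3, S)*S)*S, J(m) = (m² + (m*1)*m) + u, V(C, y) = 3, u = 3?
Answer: -25048289/729 ≈ -34360.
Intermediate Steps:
p(B) = -B/6
J(m) = 3 + 2*m² (J(m) = (m² + (m*1)*m) + 3 = (m² + m*m) + 3 = (m² + m²) + 3 = 2*m² + 3 = 3 + 2*m²)
r(S) = 3*S² (r(S) = (3*S)*S = 3*S²)
a(E) = E²
a(r(J(p(2)))) - 1*35330 = (3*(3 + 2*(-⅙*2)²)²)² - 1*35330 = (3*(3 + 2*(-⅓)²)²)² - 35330 = (3*(3 + 2*(⅑))²)² - 35330 = (3*(3 + 2/9)²)² - 35330 = (3*(29/9)²)² - 35330 = (3*(841/81))² - 35330 = (841/27)² - 35330 = 707281/729 - 35330 = -25048289/729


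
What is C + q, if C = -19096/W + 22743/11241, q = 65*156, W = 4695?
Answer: 59449531061/5864055 ≈ 10138.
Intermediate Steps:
q = 10140
C = -11986639/5864055 (C = -19096/4695 + 22743/11241 = -19096*1/4695 + 22743*(1/11241) = -19096/4695 + 2527/1249 = -11986639/5864055 ≈ -2.0441)
C + q = -11986639/5864055 + 10140 = 59449531061/5864055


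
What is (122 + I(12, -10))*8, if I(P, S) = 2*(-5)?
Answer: 896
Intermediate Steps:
I(P, S) = -10
(122 + I(12, -10))*8 = (122 - 10)*8 = 112*8 = 896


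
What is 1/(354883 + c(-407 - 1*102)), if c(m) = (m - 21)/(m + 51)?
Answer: 229/81268472 ≈ 2.8178e-6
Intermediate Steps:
c(m) = (-21 + m)/(51 + m)
1/(354883 + c(-407 - 1*102)) = 1/(354883 + (-21 + (-407 - 1*102))/(51 + (-407 - 1*102))) = 1/(354883 + (-21 + (-407 - 102))/(51 + (-407 - 102))) = 1/(354883 + (-21 - 509)/(51 - 509)) = 1/(354883 - 530/(-458)) = 1/(354883 - 1/458*(-530)) = 1/(354883 + 265/229) = 1/(81268472/229) = 229/81268472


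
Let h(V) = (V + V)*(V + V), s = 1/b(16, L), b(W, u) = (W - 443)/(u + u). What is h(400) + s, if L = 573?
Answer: 273278854/427 ≈ 6.4000e+5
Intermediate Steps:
b(W, u) = (-443 + W)/(2*u) (b(W, u) = (-443 + W)/((2*u)) = (-443 + W)*(1/(2*u)) = (-443 + W)/(2*u))
s = -1146/427 (s = 1/((1/2)*(-443 + 16)/573) = 1/((1/2)*(1/573)*(-427)) = 1/(-427/1146) = -1146/427 ≈ -2.6838)
h(V) = 4*V**2 (h(V) = (2*V)*(2*V) = 4*V**2)
h(400) + s = 4*400**2 - 1146/427 = 4*160000 - 1146/427 = 640000 - 1146/427 = 273278854/427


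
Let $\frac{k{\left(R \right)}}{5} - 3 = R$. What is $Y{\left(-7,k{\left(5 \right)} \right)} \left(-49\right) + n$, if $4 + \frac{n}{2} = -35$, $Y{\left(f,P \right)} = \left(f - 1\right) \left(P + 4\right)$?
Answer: $17170$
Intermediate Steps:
$k{\left(R \right)} = 15 + 5 R$
$Y{\left(f,P \right)} = \left(-1 + f\right) \left(4 + P\right)$
$n = -78$ ($n = -8 + 2 \left(-35\right) = -8 - 70 = -78$)
$Y{\left(-7,k{\left(5 \right)} \right)} \left(-49\right) + n = \left(-4 - \left(15 + 5 \cdot 5\right) + 4 \left(-7\right) + \left(15 + 5 \cdot 5\right) \left(-7\right)\right) \left(-49\right) - 78 = \left(-4 - \left(15 + 25\right) - 28 + \left(15 + 25\right) \left(-7\right)\right) \left(-49\right) - 78 = \left(-4 - 40 - 28 + 40 \left(-7\right)\right) \left(-49\right) - 78 = \left(-4 - 40 - 28 - 280\right) \left(-49\right) - 78 = \left(-352\right) \left(-49\right) - 78 = 17248 - 78 = 17170$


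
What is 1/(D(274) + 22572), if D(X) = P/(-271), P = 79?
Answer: 271/6116933 ≈ 4.4303e-5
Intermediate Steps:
D(X) = -79/271 (D(X) = 79/(-271) = 79*(-1/271) = -79/271)
1/(D(274) + 22572) = 1/(-79/271 + 22572) = 1/(6116933/271) = 271/6116933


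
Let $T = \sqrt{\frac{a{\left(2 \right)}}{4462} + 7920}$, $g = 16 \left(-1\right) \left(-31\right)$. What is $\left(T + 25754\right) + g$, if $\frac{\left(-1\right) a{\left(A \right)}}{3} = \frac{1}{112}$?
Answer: $26250 + \frac{\sqrt{123623312346618}}{124936} \approx 26339.0$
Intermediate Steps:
$g = 496$ ($g = \left(-16\right) \left(-31\right) = 496$)
$a{\left(A \right)} = - \frac{3}{112}$
$T = \frac{\sqrt{123623312346618}}{124936}$ ($T = \sqrt{- \frac{3}{112 \cdot 4462} + 7920} = \sqrt{\left(- \frac{3}{112}\right) \frac{1}{4462} + 7920} = \sqrt{- \frac{3}{499744} + 7920} = \sqrt{\frac{3957972477}{499744}} = \frac{\sqrt{123623312346618}}{124936} \approx 88.994$)
$\left(T + 25754\right) + g = \left(\frac{\sqrt{123623312346618}}{124936} + 25754\right) + 496 = \left(25754 + \frac{\sqrt{123623312346618}}{124936}\right) + 496 = 26250 + \frac{\sqrt{123623312346618}}{124936}$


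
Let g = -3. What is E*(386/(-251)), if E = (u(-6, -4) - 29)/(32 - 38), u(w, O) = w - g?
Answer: -6176/753 ≈ -8.2019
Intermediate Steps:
u(w, O) = 3 + w (u(w, O) = w - 1*(-3) = w + 3 = 3 + w)
E = 16/3 (E = ((3 - 6) - 29)/(32 - 38) = (-3 - 29)/(-6) = -32*(-1/6) = 16/3 ≈ 5.3333)
E*(386/(-251)) = 16*(386/(-251))/3 = 16*(386*(-1/251))/3 = (16/3)*(-386/251) = -6176/753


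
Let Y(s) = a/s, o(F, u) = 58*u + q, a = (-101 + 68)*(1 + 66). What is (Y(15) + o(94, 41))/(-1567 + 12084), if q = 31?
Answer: 11308/52585 ≈ 0.21504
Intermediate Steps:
a = -2211 (a = -33*67 = -2211)
o(F, u) = 31 + 58*u (o(F, u) = 58*u + 31 = 31 + 58*u)
Y(s) = -2211/s
(Y(15) + o(94, 41))/(-1567 + 12084) = (-2211/15 + (31 + 58*41))/(-1567 + 12084) = (-2211*1/15 + (31 + 2378))/10517 = (-737/5 + 2409)*(1/10517) = (11308/5)*(1/10517) = 11308/52585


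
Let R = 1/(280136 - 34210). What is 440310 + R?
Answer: 108283677061/245926 ≈ 4.4031e+5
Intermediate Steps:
R = 1/245926 ≈ 4.0663e-6
440310 + R = 440310 + 1/245926 = 108283677061/245926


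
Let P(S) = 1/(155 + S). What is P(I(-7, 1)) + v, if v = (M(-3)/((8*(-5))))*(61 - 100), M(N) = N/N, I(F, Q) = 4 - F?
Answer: 3257/3320 ≈ 0.98102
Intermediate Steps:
M(N) = 1
v = 39/40 (v = (1/(8*(-5)))*(61 - 100) = (1/(-40))*(-39) = (1*(-1/40))*(-39) = -1/40*(-39) = 39/40 ≈ 0.97500)
P(I(-7, 1)) + v = 1/(155 + (4 - 1*(-7))) + 39/40 = 1/(155 + (4 + 7)) + 39/40 = 1/(155 + 11) + 39/40 = 1/166 + 39/40 = 3257/3320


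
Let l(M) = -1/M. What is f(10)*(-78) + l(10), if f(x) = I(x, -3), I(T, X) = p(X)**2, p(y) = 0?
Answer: -1/10 ≈ -0.10000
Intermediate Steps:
I(T, X) = 0 (I(T, X) = 0**2 = 0)
f(x) = 0
f(10)*(-78) + l(10) = 0*(-78) - 1/10 = 0 - 1*1/10 = 0 - 1/10 = -1/10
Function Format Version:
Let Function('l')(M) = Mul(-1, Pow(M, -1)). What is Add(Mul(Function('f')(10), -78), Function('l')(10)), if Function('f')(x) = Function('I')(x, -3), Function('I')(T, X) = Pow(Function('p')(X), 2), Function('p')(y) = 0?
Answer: Rational(-1, 10) ≈ -0.10000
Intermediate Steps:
Function('I')(T, X) = 0 (Function('I')(T, X) = Pow(0, 2) = 0)
Function('f')(x) = 0
Add(Mul(Function('f')(10), -78), Function('l')(10)) = Add(Mul(0, -78), Mul(-1, Pow(10, -1))) = Add(0, Mul(-1, Rational(1, 10))) = Add(0, Rational(-1, 10)) = Rational(-1, 10)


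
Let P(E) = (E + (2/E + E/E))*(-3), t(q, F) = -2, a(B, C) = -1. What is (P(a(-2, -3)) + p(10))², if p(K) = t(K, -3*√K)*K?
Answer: 196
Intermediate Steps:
P(E) = -3 - 6/E - 3*E (P(E) = (E + (2/E + 1))*(-3) = (E + (1 + 2/E))*(-3) = (1 + E + 2/E)*(-3) = -3 - 6/E - 3*E)
p(K) = -2*K
(P(a(-2, -3)) + p(10))² = ((-3 - 6/(-1) - 3*(-1)) - 2*10)² = ((-3 - 6*(-1) + 3) - 20)² = ((-3 + 6 + 3) - 20)² = (6 - 20)² = (-14)² = 196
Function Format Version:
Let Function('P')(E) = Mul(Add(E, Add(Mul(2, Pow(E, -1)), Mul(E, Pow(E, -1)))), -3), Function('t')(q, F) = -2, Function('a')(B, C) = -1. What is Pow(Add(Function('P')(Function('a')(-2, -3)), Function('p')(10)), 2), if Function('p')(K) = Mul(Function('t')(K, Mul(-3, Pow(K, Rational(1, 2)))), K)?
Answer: 196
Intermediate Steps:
Function('P')(E) = Add(-3, Mul(-6, Pow(E, -1)), Mul(-3, E)) (Function('P')(E) = Mul(Add(E, Add(Mul(2, Pow(E, -1)), 1)), -3) = Mul(Add(E, Add(1, Mul(2, Pow(E, -1)))), -3) = Mul(Add(1, E, Mul(2, Pow(E, -1))), -3) = Add(-3, Mul(-6, Pow(E, -1)), Mul(-3, E)))
Function('p')(K) = Mul(-2, K)
Pow(Add(Function('P')(Function('a')(-2, -3)), Function('p')(10)), 2) = Pow(Add(Add(-3, Mul(-6, Pow(-1, -1)), Mul(-3, -1)), Mul(-2, 10)), 2) = Pow(Add(Add(-3, Mul(-6, -1), 3), -20), 2) = Pow(Add(Add(-3, 6, 3), -20), 2) = Pow(Add(6, -20), 2) = Pow(-14, 2) = 196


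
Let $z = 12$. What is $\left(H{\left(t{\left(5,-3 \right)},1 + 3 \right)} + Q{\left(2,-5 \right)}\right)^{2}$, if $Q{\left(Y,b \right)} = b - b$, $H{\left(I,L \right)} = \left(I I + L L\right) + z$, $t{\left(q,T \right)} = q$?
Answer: $2809$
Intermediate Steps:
$H{\left(I,L \right)} = 12 + I^{2} + L^{2}$ ($H{\left(I,L \right)} = \left(I I + L L\right) + 12 = \left(I^{2} + L^{2}\right) + 12 = 12 + I^{2} + L^{2}$)
$Q{\left(Y,b \right)} = 0$
$\left(H{\left(t{\left(5,-3 \right)},1 + 3 \right)} + Q{\left(2,-5 \right)}\right)^{2} = \left(\left(12 + 5^{2} + \left(1 + 3\right)^{2}\right) + 0\right)^{2} = \left(\left(12 + 25 + 4^{2}\right) + 0\right)^{2} = \left(\left(12 + 25 + 16\right) + 0\right)^{2} = \left(53 + 0\right)^{2} = 53^{2} = 2809$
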